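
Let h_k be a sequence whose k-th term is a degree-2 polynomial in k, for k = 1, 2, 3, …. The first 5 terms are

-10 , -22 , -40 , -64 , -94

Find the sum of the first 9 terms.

1st diffs: -12, -18, -24, -30.
2nd diffs: -6, -6, -6 (constant).
Newton forward-difference form: h_k = -10 + (-12)·C(k-1,1) + (-6)·C(k-1,2).
Continuing: -130, -172, -220, -274.
Summing k = 1..9 (9 terms) gives -1026.

-1026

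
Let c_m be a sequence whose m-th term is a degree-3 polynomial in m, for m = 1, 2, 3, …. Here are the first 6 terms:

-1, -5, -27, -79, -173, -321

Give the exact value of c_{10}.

-1693

1st diffs: -4, -22, -52, -94, -148.
2nd diffs: -18, -30, -42, -54.
3rd diffs: -12, -12, -12 (constant).
So c_m = -2m^3 + 3m^2 + m - 3.
Evaluating at m = 10 gives c_{10} = -1693.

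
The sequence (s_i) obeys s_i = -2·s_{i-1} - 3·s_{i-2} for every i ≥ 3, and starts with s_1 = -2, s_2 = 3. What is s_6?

-9

s_3 = 0  s_4 = -9  s_5 = 18  s_6 = -9.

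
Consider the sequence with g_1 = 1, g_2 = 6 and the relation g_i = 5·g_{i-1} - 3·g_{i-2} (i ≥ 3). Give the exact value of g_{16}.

4718045133

Step forward from the initial values:
g_3 = 27, g_4 = 117, g_5 = 504, …, g_{13} = 59226489, g_{14} = 254838294, g_{15} = 1096512003, g_{16} = 4718045133.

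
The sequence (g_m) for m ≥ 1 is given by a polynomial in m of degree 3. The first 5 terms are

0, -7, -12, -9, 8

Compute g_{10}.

1st diffs: -7, -5, 3, 17.
2nd diffs: 2, 8, 14.
3rd diffs: 6, 6 (constant).
Newton forward-difference form: g_m = (-7)·C(m-1,1) + 2·C(m-1,2) + 6·C(m-1,3).
At m = 10: m-1 = 9, so g_{10} = -63 + 72 + 504 = 513.

513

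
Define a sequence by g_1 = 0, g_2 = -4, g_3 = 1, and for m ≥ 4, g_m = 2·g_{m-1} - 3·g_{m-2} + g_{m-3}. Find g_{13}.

-549

Step forward from the initial values:
g_4 = 14;  g_5 = 21;  g_6 = 1;  g_7 = -47;  g_8 = -76;  g_9 = -10;  g_{10} = 161;  g_{11} = 276;  g_{12} = 59;  g_{13} = -549.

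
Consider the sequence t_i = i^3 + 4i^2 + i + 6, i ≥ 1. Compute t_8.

782

t_8 = 1·8^3 + 4·8^2 + 1·8 + 6 = 782.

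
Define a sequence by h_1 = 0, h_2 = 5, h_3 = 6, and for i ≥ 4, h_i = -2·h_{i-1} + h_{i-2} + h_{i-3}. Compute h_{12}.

-6809

Iterate the recurrence:
h_4 = -7; h_5 = 25; h_6 = -51; h_7 = 120; h_8 = -266; h_9 = 601; h_{10} = -1348; h_{11} = 3031; h_{12} = -6809.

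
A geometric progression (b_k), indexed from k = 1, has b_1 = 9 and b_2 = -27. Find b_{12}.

-1594323

Common ratio r = -3.
b_k = 9·(-3)^(k-1).
b_{12} = 9·(-3)^11 = -1594323.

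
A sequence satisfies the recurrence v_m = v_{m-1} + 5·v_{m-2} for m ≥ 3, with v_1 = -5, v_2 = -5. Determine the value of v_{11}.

Compute successive terms:
v_3 = -30, v_4 = -55, v_5 = -205, v_6 = -480, v_7 = -1505, v_8 = -3905, v_9 = -11430, v_{10} = -30955, v_{11} = -88105.

-88105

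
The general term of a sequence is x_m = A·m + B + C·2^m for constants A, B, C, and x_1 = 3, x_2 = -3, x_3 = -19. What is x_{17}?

-655283

The three given values yield: A + B + 2C = 3; 2A + B + 4C = -3; 3A + B + 8C = -19.
Subtracting the first from the second: A + 2C = -6.
Subtracting the second from the third: A + 4C = -16.
Solving: C = -5, A = 4, then B = 9.
Hence x_{17} = 4·17 + 9 + (-5)·131072 = -655283.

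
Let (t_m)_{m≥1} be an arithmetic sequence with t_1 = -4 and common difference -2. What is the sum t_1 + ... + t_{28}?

-868

t_m = -4 + (m - 1)·(-2).
t_{28} = -58; S = 28·(-4 + (-58))/2 = -868.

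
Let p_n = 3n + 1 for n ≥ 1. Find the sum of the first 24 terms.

Over n = 1..24: Σn = 300.
Total = (3)·300 + (1)·24 = 924.

924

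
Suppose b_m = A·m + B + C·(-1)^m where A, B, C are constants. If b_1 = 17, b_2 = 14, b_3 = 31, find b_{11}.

87

The three given values yield: A + B - C = 17; 2A + B + C = 14; 3A + B - C = 31.
Subtracting the first from the second: A + 2C = -3.
Subtracting the second from the third: A - 2C = 17.
Solving: C = -5, A = 7, then B = 5.
Therefore b_{11} = 77 + 5 + (-5)·(-1) = 87.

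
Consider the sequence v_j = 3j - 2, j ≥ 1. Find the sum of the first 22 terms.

Over j = 1..22: Σj = 253.
Total = (3)·253 + (-2)·22 = 715.

715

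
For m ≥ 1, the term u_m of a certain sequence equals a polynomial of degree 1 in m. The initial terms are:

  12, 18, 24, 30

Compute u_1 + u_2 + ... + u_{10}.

390

1st diffs: 6, 6, 6 (constant).
So u_m = 6m + 6.
Continuing: …, 36, 42, 48, 54, …, u_{10} = 66.
Summing m = 1..10 (10 terms) gives 390.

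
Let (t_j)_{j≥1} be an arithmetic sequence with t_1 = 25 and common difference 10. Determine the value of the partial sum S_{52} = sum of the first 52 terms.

14560

t_j = 25 + (j - 1)·10.
t_{52} = 535; S = 52·(25 + 535)/2 = 14560.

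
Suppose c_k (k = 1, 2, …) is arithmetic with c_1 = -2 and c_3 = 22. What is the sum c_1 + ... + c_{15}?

Common difference d = (22 - (-2)) / (3 - 1) = 12.
c_k = -2 + (k - 1)·12.
c_{15} = 166; S = 15·(-2 + 166)/2 = 1230.

1230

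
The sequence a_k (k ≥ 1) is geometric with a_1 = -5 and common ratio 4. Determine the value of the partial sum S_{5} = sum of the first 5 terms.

-1705

a_k = (-5)·4^(k-1).
S = (-5)·(4^5 - 1)/(4 - 1) = (-5)·(1024 - 1)/(3) = -1705.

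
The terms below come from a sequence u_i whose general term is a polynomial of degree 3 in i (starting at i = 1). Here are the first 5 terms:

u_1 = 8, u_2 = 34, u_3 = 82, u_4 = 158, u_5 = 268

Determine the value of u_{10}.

1st diffs: 26, 48, 76, 110.
2nd diffs: 22, 28, 34.
3rd diffs: 6, 6 (constant).
Newton forward-difference form: u_i = 8 + 26·C(i-1,1) + 22·C(i-1,2) + 6·C(i-1,3).
At i = 10: i-1 = 9, so u_{10} = 8 + 234 + 792 + 504 = 1538.

1538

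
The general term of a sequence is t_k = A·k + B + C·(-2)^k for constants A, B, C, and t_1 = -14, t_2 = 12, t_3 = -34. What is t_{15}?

At k = 1, 2, 3: A + B - 2C = -14; 2A + B + 4C = 12; 3A + B - 8C = -34.
Subtracting the first from the second: A + 6C = 26.
Subtracting the second from the third: A - 12C = -46.
Solving: C = 4, A = 2, then B = -8.
Therefore t_{15} = 30 + (-8) + 4·(-32768) = -131050.

-131050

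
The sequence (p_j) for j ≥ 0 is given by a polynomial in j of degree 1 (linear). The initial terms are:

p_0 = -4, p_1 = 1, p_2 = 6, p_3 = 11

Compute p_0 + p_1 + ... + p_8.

144

1st diffs: 5, 5, 5 (constant).
So p_j = 5j - 4.
Continuing: …, 16, 21, 26, 31, …, p_8 = 36.
Summing j = 0..8 (9 terms) gives 144.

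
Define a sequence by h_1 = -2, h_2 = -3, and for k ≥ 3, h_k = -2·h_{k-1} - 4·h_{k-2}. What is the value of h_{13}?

-8192

Compute successive terms:
h_3 = 14;  h_4 = -16;  h_5 = -24;  …;  h_{10} = -1024;  h_{11} = -1536;  h_{12} = 7168;  h_{13} = -8192.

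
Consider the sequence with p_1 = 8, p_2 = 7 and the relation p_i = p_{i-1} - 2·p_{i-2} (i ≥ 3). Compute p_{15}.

p_3 = -9;  p_4 = -23;  p_5 = -5;  …;  p_{12} = 337;  p_{13} = -53;  p_{14} = -727;  p_{15} = -621.

-621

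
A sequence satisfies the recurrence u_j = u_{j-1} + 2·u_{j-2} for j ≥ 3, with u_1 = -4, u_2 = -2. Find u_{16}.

Step forward from the initial values:
u_3 = -10; u_4 = -14; u_5 = -34; …; u_{13} = -8194; u_{14} = -16382; u_{15} = -32770; u_{16} = -65534.
(Characteristic roots are 2 and -1.)

-65534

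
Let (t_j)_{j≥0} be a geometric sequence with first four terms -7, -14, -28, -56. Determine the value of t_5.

Common ratio r = 2.
t_j = (-7)·2^(j-0).
t_5 = (-7)·2^5 = -224.

-224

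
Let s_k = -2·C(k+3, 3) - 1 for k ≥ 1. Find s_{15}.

C(18, 3) = 816, so s_{15} = -1633.

-1633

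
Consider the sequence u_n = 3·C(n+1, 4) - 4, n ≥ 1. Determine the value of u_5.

41

C(6, 4) = 15, so u_5 = 41.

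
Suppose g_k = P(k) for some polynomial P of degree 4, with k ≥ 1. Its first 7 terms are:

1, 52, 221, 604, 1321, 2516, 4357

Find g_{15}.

70421

1st diffs: 51, 169, 383, 717, 1195, 1841.
2nd diffs: 118, 214, 334, 478, 646.
3rd diffs: 96, 120, 144, 168.
4th diffs: 24, 24, 24 (constant).
Newton forward-difference form: g_k = 1 + 51·C(k-1,1) + 118·C(k-1,2) + 96·C(k-1,3) + 24·C(k-1,4).
At k = 15: k-1 = 14, so g_{15} = 1 + 714 + 10738 + 34944 + 24024 = 70421.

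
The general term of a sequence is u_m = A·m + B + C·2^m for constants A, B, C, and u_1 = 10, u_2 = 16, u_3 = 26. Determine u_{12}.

8220

At m = 1, 2, 3: A + B + 2C = 10; 2A + B + 4C = 16; 3A + B + 8C = 26.
Subtracting the first from the second: A + 2C = 6.
Subtracting the second from the third: A + 4C = 10.
Solving: C = 2, A = 2, then B = 4.
So u_m = 2·m + 4 + 2·2^m; at m=12 this is 8220.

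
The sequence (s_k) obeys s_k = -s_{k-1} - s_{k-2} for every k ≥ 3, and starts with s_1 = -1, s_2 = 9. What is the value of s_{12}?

-8

Applying the relation repeatedly:
s_3 = -8, s_4 = -1, s_5 = 9, s_6 = -8, s_7 = -1, s_8 = 9, s_9 = -8, s_{10} = -1, s_{11} = 9, s_{12} = -8.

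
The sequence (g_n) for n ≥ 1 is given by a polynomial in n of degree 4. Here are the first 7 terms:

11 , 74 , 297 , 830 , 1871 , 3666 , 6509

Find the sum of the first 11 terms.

1st diffs: 63, 223, 533, 1041, 1795, 2843.
2nd diffs: 160, 310, 508, 754, 1048.
3rd diffs: 150, 198, 246, 294.
4th diffs: 48, 48, 48 (constant).
Newton forward-difference form: g_n = 11 + 63·C(n-1,1) + 160·C(n-1,2) + 150·C(n-1,3) + 48·C(n-1,4).
Continuing: 10742, 16755, 24986, 35921.
Summing n = 1..11 (11 terms) gives 101662.

101662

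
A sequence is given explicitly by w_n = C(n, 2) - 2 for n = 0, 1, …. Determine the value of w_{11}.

C(11, 2) = 55, so w_{11} = 53.

53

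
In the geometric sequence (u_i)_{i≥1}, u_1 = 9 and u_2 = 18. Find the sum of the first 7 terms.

Common ratio r = 2.
u_i = 9·2^(i-1).
S = 9·(2^7 - 1)/(2 - 1) = 9·(128 - 1)/(1) = 1143.

1143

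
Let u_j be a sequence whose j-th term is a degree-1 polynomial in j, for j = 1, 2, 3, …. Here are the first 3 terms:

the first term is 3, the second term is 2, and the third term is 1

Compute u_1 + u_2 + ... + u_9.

-9

1st diffs: -1, -1 (constant).
So u_j = -j + 4.
Continuing: …, 0, -1, -2, -3, …, u_9 = -5.
Summing j = 1..9 (9 terms) gives -9.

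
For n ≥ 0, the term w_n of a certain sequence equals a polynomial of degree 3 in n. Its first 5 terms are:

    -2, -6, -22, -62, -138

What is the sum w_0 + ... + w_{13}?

1st diffs: -4, -16, -40, -76.
2nd diffs: -12, -24, -36.
3rd diffs: -12, -12 (constant).
Newton forward-difference form: w_n = -2 + (-4)·C(n,1) + (-12)·C(n,2) + (-12)·C(n,3).
Continuing: …, -262, -446, -702, -1042, …, w_{13} = -4422.
Summing n = 0..13 (14 terms) gives -16772.

-16772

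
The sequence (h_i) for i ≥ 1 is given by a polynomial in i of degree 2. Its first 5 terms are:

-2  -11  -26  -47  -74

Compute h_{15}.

-674

1st diffs: -9, -15, -21, -27.
2nd diffs: -6, -6, -6 (constant).
So h_i = -3i^2 + 1.
Evaluating at i = 15 gives h_{15} = -674.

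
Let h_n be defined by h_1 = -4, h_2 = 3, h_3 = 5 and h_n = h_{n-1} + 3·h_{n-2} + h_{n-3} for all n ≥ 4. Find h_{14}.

Compute successive terms:
h_4 = 10  h_5 = 28  h_6 = 63  …  h_{11} = 5285  h_{12} = 12754  h_{13} = 30796  h_{14} = 74343.

74343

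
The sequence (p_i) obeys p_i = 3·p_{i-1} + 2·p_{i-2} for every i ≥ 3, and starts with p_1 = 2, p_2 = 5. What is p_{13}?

p_3 = 19; p_4 = 67; p_5 = 239; …; p_{10} = 136931; p_{11} = 487687; p_{12} = 1736923; p_{13} = 6186143.

6186143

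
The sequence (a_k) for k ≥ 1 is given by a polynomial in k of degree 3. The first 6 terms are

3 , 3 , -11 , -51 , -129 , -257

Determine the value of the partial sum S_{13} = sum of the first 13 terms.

-12545

1st diffs: 0, -14, -40, -78, -128.
2nd diffs: -14, -26, -38, -50.
3rd diffs: -12, -12, -12 (constant).
Newton forward-difference form: a_k = 3 + (-14)·C(k-1,2) + (-12)·C(k-1,3).
Continuing: …, -447, -711, -1061, -1509, …, a_{13} = -3561.
Summing k = 1..13 (13 terms) gives -12545.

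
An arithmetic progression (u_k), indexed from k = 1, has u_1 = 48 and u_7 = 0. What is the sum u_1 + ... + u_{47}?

Common difference d = (0 - 48) / (7 - 1) = -8.
u_k = 48 + (k - 1)·(-8).
u_{47} = -320; S = 47·(48 + (-320))/2 = -6392.

-6392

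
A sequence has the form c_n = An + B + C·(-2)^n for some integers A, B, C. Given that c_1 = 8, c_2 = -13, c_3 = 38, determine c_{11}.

8222

Plug in n = 1, 2, 3: A + B - 2C = 8; 2A + B + 4C = -13; 3A + B - 8C = 38.
Subtracting the first from the second: A + 6C = -21.
Subtracting the second from the third: A - 12C = 51.
Solving: C = -4, A = 3, then B = -3.
So c_n = 3·n + (-3) + (-4)·(-2)^n; at n=11 this is 8222.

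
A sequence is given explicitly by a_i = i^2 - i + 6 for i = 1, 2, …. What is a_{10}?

a_{10} = 1·10^2 - 1·10 + 6 = 96.

96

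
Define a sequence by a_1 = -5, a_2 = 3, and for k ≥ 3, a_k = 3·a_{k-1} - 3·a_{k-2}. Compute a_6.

162

a_3 = 24; a_4 = 63; a_5 = 117; a_6 = 162.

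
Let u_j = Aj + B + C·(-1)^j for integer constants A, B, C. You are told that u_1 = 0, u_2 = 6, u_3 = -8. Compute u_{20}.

At j = 1, 2, 3: A + B - C = 0; 2A + B + C = 6; 3A + B - C = -8.
Subtracting the first from the second: A + 2C = 6.
Subtracting the second from the third: A - 2C = -14.
Solving: C = 5, A = -4, then B = 9.
So u_j = -4·j + 9 + 5·(-1)^j; at j=20 this is -66.

-66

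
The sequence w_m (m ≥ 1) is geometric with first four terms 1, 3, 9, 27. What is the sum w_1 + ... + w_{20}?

1743392200

Common ratio r = 3.
w_m = 1·3^(m-1).
S = 1·(3^20 - 1)/(3 - 1) = 1·(3486784401 - 1)/(2) = 1743392200.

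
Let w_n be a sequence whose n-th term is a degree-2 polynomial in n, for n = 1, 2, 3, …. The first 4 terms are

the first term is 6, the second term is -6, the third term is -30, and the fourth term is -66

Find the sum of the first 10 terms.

1st diffs: -12, -24, -36.
2nd diffs: -12, -12 (constant).
Newton forward-difference form: w_n = 6 + (-12)·C(n-1,1) + (-12)·C(n-1,2).
Continuing: …, -114, -174, -246, -330, …, w_{10} = -534.
Summing n = 1..10 (10 terms) gives -1920.

-1920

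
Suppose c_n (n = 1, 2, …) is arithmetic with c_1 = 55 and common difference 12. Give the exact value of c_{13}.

c_n = 55 + (n - 1)·12.
c_{13} = 55 + 12·12 = 199.

199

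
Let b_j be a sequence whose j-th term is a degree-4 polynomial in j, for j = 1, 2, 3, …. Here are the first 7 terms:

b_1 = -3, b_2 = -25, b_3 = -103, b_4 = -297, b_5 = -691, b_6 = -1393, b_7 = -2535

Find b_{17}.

-84355

1st diffs: -22, -78, -194, -394, -702, -1142.
2nd diffs: -56, -116, -200, -308, -440.
3rd diffs: -60, -84, -108, -132.
4th diffs: -24, -24, -24 (constant).
Newton forward-difference form: b_j = -3 + (-22)·C(j-1,1) + (-56)·C(j-1,2) + (-60)·C(j-1,3) + (-24)·C(j-1,4).
At j = 17: j-1 = 16, so b_{17} = -3 - 352 - 6720 - 33600 - 43680 = -84355.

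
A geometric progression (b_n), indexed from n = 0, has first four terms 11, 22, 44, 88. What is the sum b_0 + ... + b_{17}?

2883573

Common ratio r = 2.
b_n = 11·2^(n-0).
S = 11·(2^18 - 1)/(2 - 1) = 11·(262144 - 1)/(1) = 2883573.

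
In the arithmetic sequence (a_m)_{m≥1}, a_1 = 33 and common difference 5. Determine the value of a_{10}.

78

a_m = 33 + (m - 1)·5.
a_{10} = 33 + 9·5 = 78.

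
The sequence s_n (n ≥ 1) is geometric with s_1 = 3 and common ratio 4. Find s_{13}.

s_n = 3·4^(n-1).
s_{13} = 3·4^12 = 50331648.

50331648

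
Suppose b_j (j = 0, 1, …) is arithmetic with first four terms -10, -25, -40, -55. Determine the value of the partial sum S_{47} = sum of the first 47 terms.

Common difference d = -15.
b_j = -10 + (j - 0)·(-15).
b_{46} = -700; S = 47·(-10 + (-700))/2 = -16685.

-16685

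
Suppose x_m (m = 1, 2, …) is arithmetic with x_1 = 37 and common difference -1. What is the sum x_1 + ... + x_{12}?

378

x_m = 37 + (m - 1)·(-1).
x_{12} = 26; S = 12·(37 + 26)/2 = 378.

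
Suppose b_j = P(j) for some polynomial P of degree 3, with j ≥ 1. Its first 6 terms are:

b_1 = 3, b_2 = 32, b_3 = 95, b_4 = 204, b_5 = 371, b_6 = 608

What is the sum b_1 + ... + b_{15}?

1st diffs: 29, 63, 109, 167, 237.
2nd diffs: 34, 46, 58, 70.
3rd diffs: 12, 12, 12 (constant).
Newton forward-difference form: b_j = 3 + 29·C(j-1,1) + 34·C(j-1,2) + 12·C(j-1,3).
Continuing: …, 927, 1340, 1859, 2496, …, b_{15} = 7871.
Summing j = 1..15 (15 terms) gives 34940.

34940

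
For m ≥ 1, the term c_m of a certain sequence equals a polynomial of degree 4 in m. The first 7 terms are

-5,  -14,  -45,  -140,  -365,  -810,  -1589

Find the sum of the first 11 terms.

-29128

1st diffs: -9, -31, -95, -225, -445, -779.
2nd diffs: -22, -64, -130, -220, -334.
3rd diffs: -42, -66, -90, -114.
4th diffs: -24, -24, -24 (constant).
Newton forward-difference form: c_m = -5 + (-9)·C(m-1,1) + (-22)·C(m-1,2) + (-42)·C(m-1,3) + (-24)·C(m-1,4).
Continuing: -2840, -4725, -7430, -11165.
Summing m = 1..11 (11 terms) gives -29128.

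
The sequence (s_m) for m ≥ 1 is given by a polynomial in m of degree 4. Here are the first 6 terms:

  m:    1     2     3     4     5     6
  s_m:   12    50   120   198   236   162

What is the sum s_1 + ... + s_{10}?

-5418

1st diffs: 38, 70, 78, 38, -74.
2nd diffs: 32, 8, -40, -112.
3rd diffs: -24, -48, -72.
4th diffs: -24, -24 (constant).
Newton forward-difference form: s_m = 12 + 38·C(m-1,1) + 32·C(m-1,2) + (-24)·C(m-1,3) + (-24)·C(m-1,4).
Continuing: -120, -730, -1812, -3534.
Summing m = 1..10 (10 terms) gives -5418.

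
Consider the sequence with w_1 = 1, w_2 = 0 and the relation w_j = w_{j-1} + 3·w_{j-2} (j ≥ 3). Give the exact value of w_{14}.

Iterate the recurrence:
w_3 = 3; w_4 = 3; w_5 = 12; …; w_{11} = 1524; w_{12} = 3477; w_{13} = 8049; w_{14} = 18480.

18480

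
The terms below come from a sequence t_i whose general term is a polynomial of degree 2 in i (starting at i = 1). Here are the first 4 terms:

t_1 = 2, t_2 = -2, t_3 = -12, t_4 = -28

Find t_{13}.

1st diffs: -4, -10, -16.
2nd diffs: -6, -6 (constant).
Newton forward-difference form: t_i = 2 + (-4)·C(i-1,1) + (-6)·C(i-1,2).
At i = 13: i-1 = 12, so t_{13} = 2 - 48 - 396 = -442.

-442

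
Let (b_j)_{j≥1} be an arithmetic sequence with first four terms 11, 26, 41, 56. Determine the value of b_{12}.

176

Common difference d = 15.
b_j = 11 + (j - 1)·15.
b_{12} = 11 + 11·15 = 176.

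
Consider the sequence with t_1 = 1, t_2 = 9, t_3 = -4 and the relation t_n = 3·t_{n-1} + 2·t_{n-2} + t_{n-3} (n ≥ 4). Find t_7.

Compute successive terms:
t_4 = 7, t_5 = 22, t_6 = 76, t_7 = 279.

279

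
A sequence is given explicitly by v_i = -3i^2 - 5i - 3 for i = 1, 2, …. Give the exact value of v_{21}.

v_{21} = -3·21^2 - 5·21 - 3 = -1431.

-1431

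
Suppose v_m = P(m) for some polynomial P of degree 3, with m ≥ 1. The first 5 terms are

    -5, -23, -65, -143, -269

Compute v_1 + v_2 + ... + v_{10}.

-6260

1st diffs: -18, -42, -78, -126.
2nd diffs: -24, -36, -48.
3rd diffs: -12, -12 (constant).
Newton forward-difference form: v_m = -5 + (-18)·C(m-1,1) + (-24)·C(m-1,2) + (-12)·C(m-1,3).
Continuing: …, -455, -713, -1055, -1493, …, v_{10} = -2039.
Summing m = 1..10 (10 terms) gives -6260.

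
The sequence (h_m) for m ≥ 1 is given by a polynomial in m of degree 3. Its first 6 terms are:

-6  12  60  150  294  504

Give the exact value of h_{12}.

3822

1st diffs: 18, 48, 90, 144, 210.
2nd diffs: 30, 42, 54, 66.
3rd diffs: 12, 12, 12 (constant).
Newton forward-difference form: h_m = -6 + 18·C(m-1,1) + 30·C(m-1,2) + 12·C(m-1,3).
At m = 12: m-1 = 11, so h_{12} = -6 + 198 + 1650 + 1980 = 3822.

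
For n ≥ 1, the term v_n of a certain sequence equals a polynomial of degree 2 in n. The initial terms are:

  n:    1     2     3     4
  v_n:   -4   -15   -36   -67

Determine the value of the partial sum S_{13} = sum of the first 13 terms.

1st diffs: -11, -21, -31.
2nd diffs: -10, -10 (constant).
So v_n = -5n^2 + 4n - 3.
Continuing: …, -108, -159, -220, -291, …, v_{13} = -796.
Summing n = 1..13 (13 terms) gives -3770.

-3770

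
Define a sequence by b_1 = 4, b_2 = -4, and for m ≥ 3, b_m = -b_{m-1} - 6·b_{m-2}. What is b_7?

Applying the relation repeatedly:
b_3 = -20, b_4 = 44, b_5 = 76, b_6 = -340, b_7 = -116.

-116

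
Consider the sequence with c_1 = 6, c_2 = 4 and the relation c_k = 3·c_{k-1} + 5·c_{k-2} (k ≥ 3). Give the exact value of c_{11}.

Step forward from the initial values:
c_3 = 42;  c_4 = 146;  c_5 = 648;  c_6 = 2674;  c_7 = 11262;  c_8 = 47156;  c_9 = 197778;  c_{10} = 829114;  c_{11} = 3476232.

3476232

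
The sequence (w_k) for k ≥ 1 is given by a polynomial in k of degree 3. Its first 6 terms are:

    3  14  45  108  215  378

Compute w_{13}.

1st diffs: 11, 31, 63, 107, 163.
2nd diffs: 20, 32, 44, 56.
3rd diffs: 12, 12, 12 (constant).
So w_k = 2k^3 - 2k^2 + 3k.
Evaluating at k = 13 gives w_{13} = 4095.

4095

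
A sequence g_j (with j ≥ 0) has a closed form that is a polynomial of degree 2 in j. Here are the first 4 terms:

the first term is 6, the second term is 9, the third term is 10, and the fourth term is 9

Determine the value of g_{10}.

1st diffs: 3, 1, -1.
2nd diffs: -2, -2 (constant).
So g_j = -j^2 + 4j + 6.
Evaluating at j = 10 gives g_{10} = -54.

-54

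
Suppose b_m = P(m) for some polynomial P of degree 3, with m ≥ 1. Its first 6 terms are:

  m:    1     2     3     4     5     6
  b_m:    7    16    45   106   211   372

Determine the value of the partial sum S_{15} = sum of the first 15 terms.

26530

1st diffs: 9, 29, 61, 105, 161.
2nd diffs: 20, 32, 44, 56.
3rd diffs: 12, 12, 12 (constant).
So b_m = 2m^3 - 2m^2 + m + 6.
Continuing: …, 601, 910, 1311, 1816, …, b_{15} = 6321.
Summing m = 1..15 (15 terms) gives 26530.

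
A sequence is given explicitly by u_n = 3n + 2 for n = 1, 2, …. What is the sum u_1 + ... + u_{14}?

343

Over n = 1..14: Σn = 105.
Total = (3)·105 + (2)·14 = 343.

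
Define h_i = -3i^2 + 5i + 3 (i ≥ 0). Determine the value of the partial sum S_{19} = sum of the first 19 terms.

-5415

Over i = 0..18: Σi = 171, Σi² = 2109.
Total = (-3)·2109 + (5)·171 + (3)·19 = -5415.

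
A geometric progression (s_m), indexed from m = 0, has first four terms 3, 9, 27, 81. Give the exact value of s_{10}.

Common ratio r = 3.
s_m = 3·3^(m-0).
s_{10} = 3·3^10 = 177147.

177147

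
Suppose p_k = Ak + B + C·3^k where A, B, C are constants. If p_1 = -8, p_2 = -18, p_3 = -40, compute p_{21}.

The three given values yield: A + B + 3C = -8; 2A + B + 9C = -18; 3A + B + 27C = -40.
Subtracting the first from the second: A + 6C = -10.
Subtracting the second from the third: A + 18C = -22.
Solving: C = -1, A = -4, then B = -1.
So p_k = -4·k + (-1) + (-1)·3^k; at k=21 this is -10460353288.

-10460353288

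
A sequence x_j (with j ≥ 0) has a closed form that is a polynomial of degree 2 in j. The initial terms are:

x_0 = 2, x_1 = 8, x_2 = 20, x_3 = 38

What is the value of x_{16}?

1st diffs: 6, 12, 18.
2nd diffs: 6, 6 (constant).
So x_j = 3j^2 + 3j + 2.
Evaluating at j = 16 gives x_{16} = 818.

818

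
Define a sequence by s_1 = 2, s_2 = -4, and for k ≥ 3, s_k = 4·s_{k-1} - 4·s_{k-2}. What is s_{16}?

-1900544

s_3 = -24  s_4 = -80  s_5 = -224  …  s_{13} = -188416  s_{14} = -409600  s_{15} = -884736  s_{16} = -1900544.
(Characteristic roots are 2 and 2.)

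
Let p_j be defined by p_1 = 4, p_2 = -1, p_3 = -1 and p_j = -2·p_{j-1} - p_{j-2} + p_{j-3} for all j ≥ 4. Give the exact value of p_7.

Compute successive terms:
p_4 = 7; p_5 = -14; p_6 = 20; p_7 = -19.

-19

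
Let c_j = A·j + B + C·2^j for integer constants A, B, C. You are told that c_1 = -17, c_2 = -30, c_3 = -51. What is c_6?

At j = 1, 2, 3: A + B + 2C = -17; 2A + B + 4C = -30; 3A + B + 8C = -51.
Subtracting the first from the second: A + 2C = -13.
Subtracting the second from the third: A + 4C = -21.
Solving: C = -4, A = -5, then B = -4.
Therefore c_6 = -30 + (-4) + (-4)·64 = -290.

-290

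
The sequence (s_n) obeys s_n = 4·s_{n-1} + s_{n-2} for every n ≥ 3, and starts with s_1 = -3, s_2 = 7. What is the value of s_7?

s_3 = 25, s_4 = 107, s_5 = 453, s_6 = 1919, s_7 = 8129.

8129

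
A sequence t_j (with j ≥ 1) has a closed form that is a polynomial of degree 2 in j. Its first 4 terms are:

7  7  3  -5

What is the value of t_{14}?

1st diffs: 0, -4, -8.
2nd diffs: -4, -4 (constant).
Newton forward-difference form: t_j = 7 + (-4)·C(j-1,2).
At j = 14: j-1 = 13, so t_{14} = 7 - 312 = -305.

-305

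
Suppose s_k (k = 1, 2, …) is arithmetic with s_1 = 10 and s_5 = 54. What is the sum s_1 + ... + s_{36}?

7290

Common difference d = (54 - 10) / (5 - 1) = 11.
s_k = 10 + (k - 1)·11.
s_{36} = 395; S = 36·(10 + 395)/2 = 7290.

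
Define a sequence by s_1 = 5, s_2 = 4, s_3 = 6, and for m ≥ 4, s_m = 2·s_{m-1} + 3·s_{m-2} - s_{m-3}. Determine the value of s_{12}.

93904

Applying the relation repeatedly:
s_4 = 19; s_5 = 52; s_6 = 155; s_7 = 447; s_8 = 1307; s_9 = 3800; s_{10} = 11074; s_{11} = 32241; s_{12} = 93904.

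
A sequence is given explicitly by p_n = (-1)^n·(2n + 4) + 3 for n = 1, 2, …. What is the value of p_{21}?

(-1)^21 = -1; 2n + 4 at n=21 is 46; so p_{21} = -43.

-43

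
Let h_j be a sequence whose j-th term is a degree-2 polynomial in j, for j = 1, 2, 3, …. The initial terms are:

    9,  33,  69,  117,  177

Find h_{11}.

789

1st diffs: 24, 36, 48, 60.
2nd diffs: 12, 12, 12 (constant).
So h_j = 6j^2 + 6j - 3.
Evaluating at j = 11 gives h_{11} = 789.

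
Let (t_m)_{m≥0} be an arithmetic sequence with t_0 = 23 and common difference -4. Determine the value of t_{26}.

t_m = 23 + (m - 0)·(-4).
t_{26} = 23 + 26·(-4) = -81.

-81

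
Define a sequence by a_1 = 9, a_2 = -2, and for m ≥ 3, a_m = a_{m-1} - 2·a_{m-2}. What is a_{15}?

200

Applying the relation repeatedly:
a_3 = -20; a_4 = -16; a_5 = 24; …; a_{12} = 152; a_{13} = -504; a_{14} = -808; a_{15} = 200.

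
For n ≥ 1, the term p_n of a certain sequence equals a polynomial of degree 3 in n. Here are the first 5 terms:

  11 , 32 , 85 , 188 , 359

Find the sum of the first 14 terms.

1st diffs: 21, 53, 103, 171.
2nd diffs: 32, 50, 68.
3rd diffs: 18, 18 (constant).
Newton forward-difference form: p_n = 11 + 21·C(n-1,1) + 32·C(n-1,2) + 18·C(n-1,3).
Continuing: …, 616, 977, 1460, 2083, …, p_{14} = 7928.
Summing n = 1..14 (14 terms) gives 31731.

31731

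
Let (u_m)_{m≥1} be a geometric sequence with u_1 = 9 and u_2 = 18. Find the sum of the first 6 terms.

567

Common ratio r = 2.
u_m = 9·2^(m-1).
S = 9·(2^6 - 1)/(2 - 1) = 9·(64 - 1)/(1) = 567.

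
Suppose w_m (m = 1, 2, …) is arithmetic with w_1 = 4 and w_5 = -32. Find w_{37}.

Common difference d = (-32 - 4) / (5 - 1) = -9.
w_m = 4 + (m - 1)·(-9).
w_{37} = 4 + 36·(-9) = -320.

-320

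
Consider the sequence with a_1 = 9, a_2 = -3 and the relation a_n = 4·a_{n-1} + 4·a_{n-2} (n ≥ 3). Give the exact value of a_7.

Applying the relation repeatedly:
a_3 = 24, a_4 = 84, a_5 = 432, a_6 = 2064, a_7 = 9984.

9984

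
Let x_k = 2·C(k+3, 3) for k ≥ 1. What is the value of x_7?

C(10, 3) = 120, so x_7 = 240.

240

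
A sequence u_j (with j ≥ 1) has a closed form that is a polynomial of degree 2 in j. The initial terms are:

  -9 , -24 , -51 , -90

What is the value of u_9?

1st diffs: -15, -27, -39.
2nd diffs: -12, -12 (constant).
Newton forward-difference form: u_j = -9 + (-15)·C(j-1,1) + (-12)·C(j-1,2).
At j = 9: j-1 = 8, so u_9 = -9 - 120 - 336 = -465.

-465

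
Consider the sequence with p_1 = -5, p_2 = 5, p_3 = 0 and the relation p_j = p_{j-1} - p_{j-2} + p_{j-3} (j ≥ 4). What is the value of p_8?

-10

Applying the relation repeatedly:
p_4 = -10, p_5 = -5, p_6 = 5, p_7 = 0, p_8 = -10.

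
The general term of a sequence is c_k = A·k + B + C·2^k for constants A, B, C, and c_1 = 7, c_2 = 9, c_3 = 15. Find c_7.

At k = 1, 2, 3: A + B + 2C = 7; 2A + B + 4C = 9; 3A + B + 8C = 15.
Subtracting the first from the second: A + 2C = 2.
Subtracting the second from the third: A + 4C = 6.
Solving: C = 2, A = -2, then B = 5.
So c_k = -2·k + 5 + 2·2^k; at k=7 this is 247.

247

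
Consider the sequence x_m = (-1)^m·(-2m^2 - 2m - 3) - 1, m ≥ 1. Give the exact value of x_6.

-88

(-1)^6 = 1; -2m^2 - 2m - 3 at m=6 is -87; so x_6 = -88.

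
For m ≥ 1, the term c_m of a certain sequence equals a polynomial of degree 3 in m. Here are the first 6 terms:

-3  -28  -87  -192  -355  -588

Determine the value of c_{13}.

-5187

1st diffs: -25, -59, -105, -163, -233.
2nd diffs: -34, -46, -58, -70.
3rd diffs: -12, -12, -12 (constant).
Newton forward-difference form: c_m = -3 + (-25)·C(m-1,1) + (-34)·C(m-1,2) + (-12)·C(m-1,3).
At m = 13: m-1 = 12, so c_{13} = -3 - 300 - 2244 - 2640 = -5187.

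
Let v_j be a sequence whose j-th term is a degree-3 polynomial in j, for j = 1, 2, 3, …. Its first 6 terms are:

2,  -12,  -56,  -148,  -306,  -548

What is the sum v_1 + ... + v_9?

-5274

1st diffs: -14, -44, -92, -158, -242.
2nd diffs: -30, -48, -66, -84.
3rd diffs: -18, -18, -18 (constant).
So v_j = -3j^3 + 3j^2 - 2j + 4.
Continuing: -892, -1356, -1958.
Summing j = 1..9 (9 terms) gives -5274.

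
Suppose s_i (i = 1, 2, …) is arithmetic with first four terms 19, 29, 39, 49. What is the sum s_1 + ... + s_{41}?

Common difference d = 10.
s_i = 19 + (i - 1)·10.
s_{41} = 419; S = 41·(19 + 419)/2 = 8979.

8979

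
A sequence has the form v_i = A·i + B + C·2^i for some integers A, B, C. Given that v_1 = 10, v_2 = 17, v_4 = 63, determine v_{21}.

Write the equations: A + B + 2C = 10; 2A + B + 4C = 17; 4A + B + 16C = 63.
Subtracting the first from the second: A + 2C = 7.
Subtracting the second from the third: 2A + 12C = 46.
Solving: C = 4, A = -1, then B = 3.
So v_i = -1·i + 3 + 4·2^i; at i=21 this is 8388590.

8388590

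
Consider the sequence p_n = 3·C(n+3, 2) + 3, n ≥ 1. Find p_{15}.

462

C(18, 2) = 153, so p_{15} = 462.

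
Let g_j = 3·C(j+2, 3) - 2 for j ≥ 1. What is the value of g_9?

C(11, 3) = 165, so g_9 = 493.

493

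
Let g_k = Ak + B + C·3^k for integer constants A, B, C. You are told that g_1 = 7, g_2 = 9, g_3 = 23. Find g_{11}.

Write the equations: A + B + 3C = 7; 2A + B + 9C = 9; 3A + B + 27C = 23.
Subtracting the first from the second: A + 6C = 2.
Subtracting the second from the third: A + 18C = 14.
Solving: C = 1, A = -4, then B = 8.
Therefore g_{11} = -44 + 8 + 1·177147 = 177111.

177111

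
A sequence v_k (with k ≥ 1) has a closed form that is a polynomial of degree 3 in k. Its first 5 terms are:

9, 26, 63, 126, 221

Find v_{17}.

6041

1st diffs: 17, 37, 63, 95.
2nd diffs: 20, 26, 32.
3rd diffs: 6, 6 (constant).
Newton forward-difference form: v_k = 9 + 17·C(k-1,1) + 20·C(k-1,2) + 6·C(k-1,3).
At k = 17: k-1 = 16, so v_{17} = 9 + 272 + 2400 + 3360 = 6041.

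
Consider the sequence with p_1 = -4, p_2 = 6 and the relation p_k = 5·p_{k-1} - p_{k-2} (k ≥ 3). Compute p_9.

Compute successive terms:
p_3 = 34;  p_4 = 164;  p_5 = 786;  p_6 = 3766;  p_7 = 18044;  p_8 = 86454;  p_9 = 414226.

414226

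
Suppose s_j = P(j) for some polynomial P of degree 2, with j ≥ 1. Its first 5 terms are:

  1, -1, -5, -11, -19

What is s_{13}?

1st diffs: -2, -4, -6, -8.
2nd diffs: -2, -2, -2 (constant).
Newton forward-difference form: s_j = 1 + (-2)·C(j-1,1) + (-2)·C(j-1,2).
At j = 13: j-1 = 12, so s_{13} = 1 - 24 - 132 = -155.

-155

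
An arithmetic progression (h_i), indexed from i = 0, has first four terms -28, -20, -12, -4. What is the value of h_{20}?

Common difference d = 8.
h_i = -28 + (i - 0)·8.
h_{20} = -28 + 20·8 = 132.

132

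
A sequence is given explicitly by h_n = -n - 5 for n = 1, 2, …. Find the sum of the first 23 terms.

Over n = 1..23: Σn = 276.
Total = (-1)·276 + (-5)·23 = -391.

-391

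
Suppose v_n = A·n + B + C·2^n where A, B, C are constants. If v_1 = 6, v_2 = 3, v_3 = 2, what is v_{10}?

Plug in n = 1, 2, 3: A + B + 2C = 6; 2A + B + 4C = 3; 3A + B + 8C = 2.
Subtracting the first from the second: A + 2C = -3.
Subtracting the second from the third: A + 4C = -1.
Solving: C = 1, A = -5, then B = 9.
Therefore v_{10} = -50 + 9 + 1·1024 = 983.

983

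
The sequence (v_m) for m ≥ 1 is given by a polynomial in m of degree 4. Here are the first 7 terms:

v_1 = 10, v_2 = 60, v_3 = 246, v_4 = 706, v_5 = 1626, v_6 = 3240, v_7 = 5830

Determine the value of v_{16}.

143350

1st diffs: 50, 186, 460, 920, 1614, 2590.
2nd diffs: 136, 274, 460, 694, 976.
3rd diffs: 138, 186, 234, 282.
4th diffs: 48, 48, 48 (constant).
So v_m = 2m^4 + 3m^3 - m + 6.
Evaluating at m = 16 gives v_{16} = 143350.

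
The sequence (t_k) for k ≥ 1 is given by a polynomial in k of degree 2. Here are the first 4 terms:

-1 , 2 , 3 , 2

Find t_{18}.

-222

1st diffs: 3, 1, -1.
2nd diffs: -2, -2 (constant).
Newton forward-difference form: t_k = -1 + 3·C(k-1,1) + (-2)·C(k-1,2).
At k = 18: k-1 = 17, so t_{18} = -1 + 51 - 272 = -222.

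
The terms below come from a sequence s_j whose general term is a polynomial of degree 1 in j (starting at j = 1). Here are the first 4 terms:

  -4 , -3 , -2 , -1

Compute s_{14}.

1st diffs: 1, 1, 1 (constant).
So s_j = j - 5.
Evaluating at j = 14 gives s_{14} = 9.

9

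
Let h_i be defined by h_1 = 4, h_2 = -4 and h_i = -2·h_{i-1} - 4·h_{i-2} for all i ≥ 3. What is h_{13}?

16384

h_3 = -8; h_4 = 32; h_5 = -32; …; h_{10} = 2048; h_{11} = -2048; h_{12} = -4096; h_{13} = 16384.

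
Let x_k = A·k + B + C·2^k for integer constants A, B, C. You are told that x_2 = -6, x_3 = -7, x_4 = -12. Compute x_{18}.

At k = 2, 3, 4: 2A + B + 4C = -6; 3A + B + 8C = -7; 4A + B + 16C = -12.
Subtracting the first from the second: A + 4C = -1.
Subtracting the second from the third: A + 8C = -5.
Solving: C = -1, A = 3, then B = -8.
So x_k = 3·k + (-8) + (-1)·2^k; at k=18 this is -262098.

-262098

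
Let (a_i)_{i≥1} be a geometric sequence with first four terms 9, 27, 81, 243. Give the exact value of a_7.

Common ratio r = 3.
a_i = 9·3^(i-1).
a_7 = 9·3^6 = 6561.

6561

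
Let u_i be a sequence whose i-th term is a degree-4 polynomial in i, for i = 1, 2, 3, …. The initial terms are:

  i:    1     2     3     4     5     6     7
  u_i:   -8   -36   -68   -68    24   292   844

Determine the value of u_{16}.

1st diffs: -28, -32, 0, 92, 268, 552.
2nd diffs: -4, 32, 92, 176, 284.
3rd diffs: 36, 60, 84, 108.
4th diffs: 24, 24, 24 (constant).
Newton forward-difference form: u_i = -8 + (-28)·C(i-1,1) + (-4)·C(i-1,2) + 36·C(i-1,3) + 24·C(i-1,4).
At i = 16: i-1 = 15, so u_{16} = -8 - 420 - 420 + 16380 + 32760 = 48292.

48292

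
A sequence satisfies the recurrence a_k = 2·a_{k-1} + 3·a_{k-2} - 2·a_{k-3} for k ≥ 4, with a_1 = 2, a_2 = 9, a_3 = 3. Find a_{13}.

230625

Compute successive terms:
a_4 = 29;  a_5 = 49;  a_6 = 179;  a_7 = 447;  a_8 = 1333;  a_9 = 3649;  a_{10} = 10403;  a_{11} = 29087;  a_{12} = 82085;  a_{13} = 230625.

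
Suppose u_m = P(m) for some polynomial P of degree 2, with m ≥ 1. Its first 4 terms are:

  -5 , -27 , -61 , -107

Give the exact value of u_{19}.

1st diffs: -22, -34, -46.
2nd diffs: -12, -12 (constant).
Newton forward-difference form: u_m = -5 + (-22)·C(m-1,1) + (-12)·C(m-1,2).
At m = 19: m-1 = 18, so u_{19} = -5 - 396 - 1836 = -2237.

-2237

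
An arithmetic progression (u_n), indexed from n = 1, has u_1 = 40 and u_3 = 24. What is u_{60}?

-432

Common difference d = (24 - 40) / (3 - 1) = -8.
u_n = 40 + (n - 1)·(-8).
u_{60} = 40 + 59·(-8) = -432.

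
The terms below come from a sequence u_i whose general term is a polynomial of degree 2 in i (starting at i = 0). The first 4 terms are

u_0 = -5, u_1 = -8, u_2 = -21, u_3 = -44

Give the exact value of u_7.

-236

1st diffs: -3, -13, -23.
2nd diffs: -10, -10 (constant).
So u_i = -5i^2 + 2i - 5.
Evaluating at i = 7 gives u_7 = -236.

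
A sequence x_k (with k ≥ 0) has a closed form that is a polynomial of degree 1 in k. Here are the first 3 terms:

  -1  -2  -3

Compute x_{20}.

1st diffs: -1, -1 (constant).
So x_k = -k - 1.
Evaluating at k = 20 gives x_{20} = -21.

-21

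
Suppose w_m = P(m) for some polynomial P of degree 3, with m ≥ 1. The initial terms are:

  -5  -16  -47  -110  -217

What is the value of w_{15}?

-6347

1st diffs: -11, -31, -63, -107.
2nd diffs: -20, -32, -44.
3rd diffs: -12, -12 (constant).
Newton forward-difference form: w_m = -5 + (-11)·C(m-1,1) + (-20)·C(m-1,2) + (-12)·C(m-1,3).
At m = 15: m-1 = 14, so w_{15} = -5 - 154 - 1820 - 4368 = -6347.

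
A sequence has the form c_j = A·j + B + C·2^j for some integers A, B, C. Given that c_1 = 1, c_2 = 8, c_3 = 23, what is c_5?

117

At j = 1, 2, 3: A + B + 2C = 1; 2A + B + 4C = 8; 3A + B + 8C = 23.
Subtracting the first from the second: A + 2C = 7.
Subtracting the second from the third: A + 4C = 15.
Solving: C = 4, A = -1, then B = -6.
So c_j = -1·j + (-6) + 4·2^j; at j=5 this is 117.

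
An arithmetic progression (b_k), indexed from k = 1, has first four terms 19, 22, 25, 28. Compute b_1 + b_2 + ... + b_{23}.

1196

Common difference d = 3.
b_k = 19 + (k - 1)·3.
b_{23} = 85; S = 23·(19 + 85)/2 = 1196.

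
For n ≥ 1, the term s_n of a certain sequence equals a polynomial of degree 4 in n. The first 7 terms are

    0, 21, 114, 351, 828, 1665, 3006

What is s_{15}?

57078

1st diffs: 21, 93, 237, 477, 837, 1341.
2nd diffs: 72, 144, 240, 360, 504.
3rd diffs: 72, 96, 120, 144.
4th diffs: 24, 24, 24 (constant).
Newton forward-difference form: s_n = 21·C(n-1,1) + 72·C(n-1,2) + 72·C(n-1,3) + 24·C(n-1,4).
At n = 15: n-1 = 14, so s_{15} = 294 + 6552 + 26208 + 24024 = 57078.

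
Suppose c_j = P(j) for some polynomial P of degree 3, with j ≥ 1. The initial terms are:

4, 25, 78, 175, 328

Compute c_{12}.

1st diffs: 21, 53, 97, 153.
2nd diffs: 32, 44, 56.
3rd diffs: 12, 12 (constant).
Newton forward-difference form: c_j = 4 + 21·C(j-1,1) + 32·C(j-1,2) + 12·C(j-1,3).
At j = 12: j-1 = 11, so c_{12} = 4 + 231 + 1760 + 1980 = 3975.

3975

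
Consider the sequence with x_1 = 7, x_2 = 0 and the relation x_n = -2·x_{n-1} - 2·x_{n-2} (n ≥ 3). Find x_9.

112

x_3 = -14;  x_4 = 28;  x_5 = -28;  x_6 = 0;  x_7 = 56;  x_8 = -112;  x_9 = 112.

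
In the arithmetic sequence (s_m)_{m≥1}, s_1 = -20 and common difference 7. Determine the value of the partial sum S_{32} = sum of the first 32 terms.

s_m = -20 + (m - 1)·7.
s_{32} = 197; S = 32·(-20 + 197)/2 = 2832.

2832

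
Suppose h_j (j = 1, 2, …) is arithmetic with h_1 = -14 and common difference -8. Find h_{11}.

h_j = -14 + (j - 1)·(-8).
h_{11} = -14 + 10·(-8) = -94.

-94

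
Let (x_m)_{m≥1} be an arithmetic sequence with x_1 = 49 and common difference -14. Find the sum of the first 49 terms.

x_m = 49 + (m - 1)·(-14).
x_{49} = -623; S = 49·(49 + (-623))/2 = -14063.

-14063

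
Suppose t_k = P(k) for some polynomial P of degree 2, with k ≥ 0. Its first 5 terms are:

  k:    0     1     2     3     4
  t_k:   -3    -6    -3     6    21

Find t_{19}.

966

1st diffs: -3, 3, 9, 15.
2nd diffs: 6, 6, 6 (constant).
Newton forward-difference form: t_k = -3 + (-3)·C(k,1) + 6·C(k,2).
At k = 19: k = 19, so t_{19} = -3 - 57 + 1026 = 966.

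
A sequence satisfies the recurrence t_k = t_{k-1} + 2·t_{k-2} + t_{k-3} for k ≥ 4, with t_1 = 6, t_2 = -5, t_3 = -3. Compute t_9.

Applying the relation repeatedly:
t_4 = -7, t_5 = -18, t_6 = -35, t_7 = -78, t_8 = -166, t_9 = -357.

-357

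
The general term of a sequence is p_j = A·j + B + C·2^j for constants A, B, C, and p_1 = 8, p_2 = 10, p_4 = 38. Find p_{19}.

1572794

Write the equations: A + B + 2C = 8; 2A + B + 4C = 10; 4A + B + 16C = 38.
Subtracting the first from the second: A + 2C = 2.
Subtracting the second from the third: 2A + 12C = 28.
Solving: C = 3, A = -4, then B = 6.
Therefore p_{19} = -76 + 6 + 3·524288 = 1572794.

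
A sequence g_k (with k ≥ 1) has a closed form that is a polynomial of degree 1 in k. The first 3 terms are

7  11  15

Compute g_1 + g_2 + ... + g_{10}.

250

1st diffs: 4, 4 (constant).
So g_k = 4k + 3.
Continuing: …, 19, 23, 27, 31, …, g_{10} = 43.
Summing k = 1..10 (10 terms) gives 250.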